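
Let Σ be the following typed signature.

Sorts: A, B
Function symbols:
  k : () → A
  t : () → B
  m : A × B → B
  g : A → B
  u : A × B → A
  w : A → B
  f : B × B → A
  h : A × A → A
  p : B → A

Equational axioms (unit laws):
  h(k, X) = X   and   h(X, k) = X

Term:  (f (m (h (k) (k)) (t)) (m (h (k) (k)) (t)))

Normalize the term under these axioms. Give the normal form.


1. (f (m (h (k) (k)) (t)) (m (h (k) (k)) (t)))  →  (f (m (k) (t)) (m (h (k) (k)) (t)))
2. (f (m (k) (t)) (m (h (k) (k)) (t)))  →  (f (m (k) (t)) (m (k) (t)))

normal form = (f (m (k) (t)) (m (k) (t)))


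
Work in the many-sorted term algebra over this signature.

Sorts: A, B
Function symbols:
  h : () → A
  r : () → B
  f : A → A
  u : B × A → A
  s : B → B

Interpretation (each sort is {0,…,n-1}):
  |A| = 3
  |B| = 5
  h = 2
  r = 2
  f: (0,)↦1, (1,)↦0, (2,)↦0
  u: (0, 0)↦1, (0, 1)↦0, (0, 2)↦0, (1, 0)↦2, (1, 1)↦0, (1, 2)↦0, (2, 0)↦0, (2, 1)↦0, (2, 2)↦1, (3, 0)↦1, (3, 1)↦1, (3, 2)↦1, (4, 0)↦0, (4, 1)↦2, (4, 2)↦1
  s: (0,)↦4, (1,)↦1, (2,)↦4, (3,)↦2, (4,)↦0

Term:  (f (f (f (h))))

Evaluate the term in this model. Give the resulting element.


value = 0

  h = 2
  (f (h)) = f(2,) = 0
  (f (f (h))) = f(0,) = 1
  (f (f (f (h)))) = f(1,) = 0


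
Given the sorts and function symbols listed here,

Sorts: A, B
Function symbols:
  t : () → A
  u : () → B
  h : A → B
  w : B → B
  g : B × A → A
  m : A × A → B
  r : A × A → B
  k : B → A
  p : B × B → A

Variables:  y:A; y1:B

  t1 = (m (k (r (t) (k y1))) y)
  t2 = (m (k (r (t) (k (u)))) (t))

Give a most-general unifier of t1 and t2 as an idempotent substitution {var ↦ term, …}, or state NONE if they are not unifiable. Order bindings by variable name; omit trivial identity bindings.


{y ↦ (t), y1 ↦ (u)}


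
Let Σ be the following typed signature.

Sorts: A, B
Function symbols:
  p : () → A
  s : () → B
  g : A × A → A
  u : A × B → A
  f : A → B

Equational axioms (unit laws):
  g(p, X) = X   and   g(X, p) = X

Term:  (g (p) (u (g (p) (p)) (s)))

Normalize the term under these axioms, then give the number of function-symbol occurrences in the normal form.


1. (g (p) (u (g (p) (p)) (s)))  →  (u (g (p) (p)) (s))
2. (u (g (p) (p)) (s))  →  (u (p) (s))
normal form: (u (p) (s))

size = 3


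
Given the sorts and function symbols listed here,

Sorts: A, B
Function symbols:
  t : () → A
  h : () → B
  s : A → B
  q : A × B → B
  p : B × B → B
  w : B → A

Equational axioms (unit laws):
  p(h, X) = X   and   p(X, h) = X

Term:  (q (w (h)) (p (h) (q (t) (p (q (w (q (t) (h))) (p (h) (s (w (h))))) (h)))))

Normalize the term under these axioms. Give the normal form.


1. (q (w (h)) (p (h) (q (t) (p (q (w (q (t) (h))) (p (h) (s (w (h))))) (h)))))  →  (q (w (h)) (q (t) (p (q (w (q (t) (h))) (p (h) (s (w (h))))) (h))))
2. (q (w (h)) (q (t) (p (q (w (q (t) (h))) (p (h) (s (w (h))))) (h))))  →  (q (w (h)) (q (t) (q (w (q (t) (h))) (p (h) (s (w (h)))))))
3. (q (w (h)) (q (t) (q (w (q (t) (h))) (p (h) (s (w (h)))))))  →  (q (w (h)) (q (t) (q (w (q (t) (h))) (s (w (h))))))

normal form = (q (w (h)) (q (t) (q (w (q (t) (h))) (s (w (h))))))


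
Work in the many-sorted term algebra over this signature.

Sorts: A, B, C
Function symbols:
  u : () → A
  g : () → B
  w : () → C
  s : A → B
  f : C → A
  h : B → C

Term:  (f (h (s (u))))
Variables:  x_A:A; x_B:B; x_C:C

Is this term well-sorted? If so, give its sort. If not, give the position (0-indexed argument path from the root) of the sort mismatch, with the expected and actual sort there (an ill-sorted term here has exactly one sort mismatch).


      (u) : A
    (s (u)) : B
  (h (s (u))) : C
(f (h (s (u)))) : A

well-sorted; sort = A


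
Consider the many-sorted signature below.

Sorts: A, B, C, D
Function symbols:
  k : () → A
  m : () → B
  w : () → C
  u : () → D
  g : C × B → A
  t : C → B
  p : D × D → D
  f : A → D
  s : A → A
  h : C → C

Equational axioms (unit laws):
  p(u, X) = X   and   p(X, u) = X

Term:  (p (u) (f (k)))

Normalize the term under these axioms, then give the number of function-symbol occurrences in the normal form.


size = 2

1. (p (u) (f (k)))  →  (f (k))
normal form: (f (k))


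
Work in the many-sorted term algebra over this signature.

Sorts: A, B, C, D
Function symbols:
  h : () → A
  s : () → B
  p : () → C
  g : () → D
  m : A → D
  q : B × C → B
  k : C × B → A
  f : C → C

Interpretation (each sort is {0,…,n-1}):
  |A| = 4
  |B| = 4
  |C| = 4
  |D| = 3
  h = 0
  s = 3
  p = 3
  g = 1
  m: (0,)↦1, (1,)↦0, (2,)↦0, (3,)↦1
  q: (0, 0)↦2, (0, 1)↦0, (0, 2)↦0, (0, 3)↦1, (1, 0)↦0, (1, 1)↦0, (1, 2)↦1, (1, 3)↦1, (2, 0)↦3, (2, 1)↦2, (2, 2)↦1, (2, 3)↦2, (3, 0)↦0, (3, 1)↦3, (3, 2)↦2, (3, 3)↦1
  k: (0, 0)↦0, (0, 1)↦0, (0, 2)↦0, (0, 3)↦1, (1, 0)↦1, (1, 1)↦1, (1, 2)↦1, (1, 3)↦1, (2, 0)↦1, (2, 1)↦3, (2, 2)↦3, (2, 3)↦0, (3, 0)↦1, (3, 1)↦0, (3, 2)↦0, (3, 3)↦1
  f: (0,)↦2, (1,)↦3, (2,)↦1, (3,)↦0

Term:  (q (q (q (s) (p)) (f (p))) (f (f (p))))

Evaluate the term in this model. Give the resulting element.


  s = 3
  p = 3
  (q (s) (p)) = q(3, 3) = 1
  p = 3
  (f (p)) = f(3,) = 0
  (q (q (s) (p)) (f (p))) = q(1, 0) = 0
  p = 3
  (f (p)) = f(3,) = 0
  (f (f (p))) = f(0,) = 2
  (q (q (q (s) (p)) (f (p))) (f (f (p)))) = q(0, 2) = 0

value = 0


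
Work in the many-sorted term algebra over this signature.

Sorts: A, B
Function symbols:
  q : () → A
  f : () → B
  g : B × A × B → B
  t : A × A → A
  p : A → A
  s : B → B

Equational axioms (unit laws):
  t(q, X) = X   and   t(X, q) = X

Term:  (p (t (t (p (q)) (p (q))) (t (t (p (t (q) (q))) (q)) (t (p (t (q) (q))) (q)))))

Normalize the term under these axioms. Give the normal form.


normal form = (p (t (t (p (q)) (p (q))) (t (p (q)) (p (q)))))

1. (p (t (t (p (q)) (p (q))) (t (t (p (t (q) (q))) (q)) (t (p (t (q) (q))) (q)))))  →  (p (t (t (p (q)) (p (q))) (t (p (t (q) (q))) (t (p (t (q) (q))) (q)))))
2. (p (t (t (p (q)) (p (q))) (t (p (t (q) (q))) (t (p (t (q) (q))) (q)))))  →  (p (t (t (p (q)) (p (q))) (t (p (q)) (t (p (t (q) (q))) (q)))))
3. (p (t (t (p (q)) (p (q))) (t (p (q)) (t (p (t (q) (q))) (q)))))  →  (p (t (t (p (q)) (p (q))) (t (p (q)) (p (t (q) (q))))))
4. (p (t (t (p (q)) (p (q))) (t (p (q)) (p (t (q) (q))))))  →  (p (t (t (p (q)) (p (q))) (t (p (q)) (p (q)))))


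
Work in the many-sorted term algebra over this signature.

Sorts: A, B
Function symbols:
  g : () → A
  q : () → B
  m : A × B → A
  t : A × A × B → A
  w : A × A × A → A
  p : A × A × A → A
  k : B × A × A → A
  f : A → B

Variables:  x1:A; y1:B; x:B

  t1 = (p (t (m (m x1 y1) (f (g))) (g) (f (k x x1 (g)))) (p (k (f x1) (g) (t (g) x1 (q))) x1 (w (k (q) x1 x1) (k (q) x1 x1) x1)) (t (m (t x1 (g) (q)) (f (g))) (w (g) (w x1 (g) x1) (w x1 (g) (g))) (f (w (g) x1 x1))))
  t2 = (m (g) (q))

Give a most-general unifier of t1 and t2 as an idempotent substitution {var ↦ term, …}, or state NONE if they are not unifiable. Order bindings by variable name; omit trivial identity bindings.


head clash or occurs-check failure — not unifiable

NONE (not unifiable)


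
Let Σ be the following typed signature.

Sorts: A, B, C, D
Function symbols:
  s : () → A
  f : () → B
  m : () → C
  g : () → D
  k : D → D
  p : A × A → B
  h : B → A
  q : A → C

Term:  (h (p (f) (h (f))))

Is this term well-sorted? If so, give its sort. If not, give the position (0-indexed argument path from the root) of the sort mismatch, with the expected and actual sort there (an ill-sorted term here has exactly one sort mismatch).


ill-sorted at position [0, 0]: expected A, got B

    (f) : B
      (f) : B
    (h (f)) : A
  (p (f) (h (f))) : ✗ arg 0 at [0, 0] has sort B, expected A


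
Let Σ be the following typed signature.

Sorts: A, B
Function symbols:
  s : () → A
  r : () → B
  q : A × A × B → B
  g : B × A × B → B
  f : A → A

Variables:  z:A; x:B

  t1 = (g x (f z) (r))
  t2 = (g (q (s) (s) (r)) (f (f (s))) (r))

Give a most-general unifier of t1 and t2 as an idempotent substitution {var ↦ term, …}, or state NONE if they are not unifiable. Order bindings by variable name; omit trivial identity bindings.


{x ↦ (q (s) (s) (r)), z ↦ (f (s))}


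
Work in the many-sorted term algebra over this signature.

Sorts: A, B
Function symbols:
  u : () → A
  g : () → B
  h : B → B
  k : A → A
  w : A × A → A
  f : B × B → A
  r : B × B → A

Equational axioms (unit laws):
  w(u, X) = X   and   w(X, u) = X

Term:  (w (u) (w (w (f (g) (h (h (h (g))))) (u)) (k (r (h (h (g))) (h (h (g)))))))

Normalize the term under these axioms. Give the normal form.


normal form = (w (f (g) (h (h (h (g))))) (k (r (h (h (g))) (h (h (g))))))

1. (w (u) (w (w (f (g) (h (h (h (g))))) (u)) (k (r (h (h (g))) (h (h (g)))))))  →  (w (w (f (g) (h (h (h (g))))) (u)) (k (r (h (h (g))) (h (h (g))))))
2. (w (w (f (g) (h (h (h (g))))) (u)) (k (r (h (h (g))) (h (h (g))))))  →  (w (f (g) (h (h (h (g))))) (k (r (h (h (g))) (h (h (g))))))


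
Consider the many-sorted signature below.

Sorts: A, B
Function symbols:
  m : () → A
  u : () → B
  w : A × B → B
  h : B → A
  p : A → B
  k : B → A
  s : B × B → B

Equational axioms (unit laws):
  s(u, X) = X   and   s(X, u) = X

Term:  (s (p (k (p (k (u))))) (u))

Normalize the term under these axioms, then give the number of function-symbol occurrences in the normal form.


size = 5

1. (s (p (k (p (k (u))))) (u))  →  (p (k (p (k (u)))))
normal form: (p (k (p (k (u)))))


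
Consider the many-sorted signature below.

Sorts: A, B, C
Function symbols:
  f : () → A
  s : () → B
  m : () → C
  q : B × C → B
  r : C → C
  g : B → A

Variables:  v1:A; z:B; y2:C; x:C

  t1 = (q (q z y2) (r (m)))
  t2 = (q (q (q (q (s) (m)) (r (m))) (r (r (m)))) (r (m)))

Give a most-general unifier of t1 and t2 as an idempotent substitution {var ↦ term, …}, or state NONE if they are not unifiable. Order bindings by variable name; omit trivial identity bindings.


{y2 ↦ (r (r (m))), z ↦ (q (q (s) (m)) (r (m)))}


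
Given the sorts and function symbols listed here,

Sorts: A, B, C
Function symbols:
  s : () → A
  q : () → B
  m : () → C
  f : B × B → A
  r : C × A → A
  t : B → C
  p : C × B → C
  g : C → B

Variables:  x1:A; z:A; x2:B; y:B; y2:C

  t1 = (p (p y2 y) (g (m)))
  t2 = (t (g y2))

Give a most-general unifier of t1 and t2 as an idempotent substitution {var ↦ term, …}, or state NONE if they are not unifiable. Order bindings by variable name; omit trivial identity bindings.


head clash or occurs-check failure — not unifiable

NONE (not unifiable)


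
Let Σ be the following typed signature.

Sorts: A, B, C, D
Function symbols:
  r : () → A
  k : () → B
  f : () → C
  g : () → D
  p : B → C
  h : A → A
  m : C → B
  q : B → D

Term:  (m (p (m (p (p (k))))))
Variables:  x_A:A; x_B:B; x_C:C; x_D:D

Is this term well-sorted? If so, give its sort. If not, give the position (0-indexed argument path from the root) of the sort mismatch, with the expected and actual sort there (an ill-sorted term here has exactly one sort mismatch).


          (k) : B
        (p (k)) : C
      (p (p (k))) : ✗ arg 0 at [0, 0, 0, 0] has sort C, expected B

ill-sorted at position [0, 0, 0, 0]: expected B, got C


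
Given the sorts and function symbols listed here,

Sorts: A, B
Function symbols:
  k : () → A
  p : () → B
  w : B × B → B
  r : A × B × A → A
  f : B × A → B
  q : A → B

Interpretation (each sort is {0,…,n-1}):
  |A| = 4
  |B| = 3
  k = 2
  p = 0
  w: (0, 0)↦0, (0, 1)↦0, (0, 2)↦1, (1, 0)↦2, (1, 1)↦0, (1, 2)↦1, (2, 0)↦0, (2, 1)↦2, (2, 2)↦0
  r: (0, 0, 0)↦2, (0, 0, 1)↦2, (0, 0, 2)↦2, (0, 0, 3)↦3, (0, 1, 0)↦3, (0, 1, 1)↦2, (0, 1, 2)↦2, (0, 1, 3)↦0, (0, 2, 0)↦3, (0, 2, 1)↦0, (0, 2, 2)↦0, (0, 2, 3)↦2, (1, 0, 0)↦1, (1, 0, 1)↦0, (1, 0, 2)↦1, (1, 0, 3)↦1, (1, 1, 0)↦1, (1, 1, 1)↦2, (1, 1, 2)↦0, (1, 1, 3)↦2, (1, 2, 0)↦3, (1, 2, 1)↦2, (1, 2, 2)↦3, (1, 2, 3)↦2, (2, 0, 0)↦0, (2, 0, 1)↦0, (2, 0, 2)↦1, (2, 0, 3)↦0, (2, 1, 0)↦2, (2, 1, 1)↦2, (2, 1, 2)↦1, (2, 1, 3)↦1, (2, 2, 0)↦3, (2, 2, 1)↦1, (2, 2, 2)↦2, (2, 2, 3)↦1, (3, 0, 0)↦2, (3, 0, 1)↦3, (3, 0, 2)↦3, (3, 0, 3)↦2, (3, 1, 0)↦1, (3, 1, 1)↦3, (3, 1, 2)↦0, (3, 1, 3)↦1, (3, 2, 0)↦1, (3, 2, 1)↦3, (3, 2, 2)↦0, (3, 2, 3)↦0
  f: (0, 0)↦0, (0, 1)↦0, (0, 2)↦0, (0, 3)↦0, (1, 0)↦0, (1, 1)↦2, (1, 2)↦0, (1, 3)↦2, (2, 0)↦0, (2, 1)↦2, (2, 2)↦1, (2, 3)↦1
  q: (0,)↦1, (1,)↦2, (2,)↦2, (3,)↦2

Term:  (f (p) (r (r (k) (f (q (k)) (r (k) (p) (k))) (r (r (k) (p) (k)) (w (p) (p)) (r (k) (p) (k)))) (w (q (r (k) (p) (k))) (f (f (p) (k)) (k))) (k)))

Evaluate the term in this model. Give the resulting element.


value = 0

  p = 0
  k = 2
  k = 2
  (q (k)) = q(2,) = 2
  k = 2
  p = 0
  k = 2
  (r (k) (p) (k)) = r(2, 0, 2) = 1
  (f (q (k)) (r (k) (p) (k))) = f(2, 1) = 2
  k = 2
  p = 0
  k = 2
  (r (k) (p) (k)) = r(2, 0, 2) = 1
  p = 0
  p = 0
  (w (p) (p)) = w(0, 0) = 0
  k = 2
  p = 0
  k = 2
  (r (k) (p) (k)) = r(2, 0, 2) = 1
  (r (r (k) (p) (k)) (w (p) (p)) (r (k) (p) (k))) = r(1, 0, 1) = 0
  (r (k) (f (q (k)) (r (k) (p) (k))) (r (r (k) (p) (k)) (w (p) (p)) (r (k) (p) (k)))) = r(2, 2, 0) = 3
  k = 2
  p = 0
  k = 2
  (r (k) (p) (k)) = r(2, 0, 2) = 1
  (q (r (k) (p) (k))) = q(1,) = 2
  p = 0
  k = 2
  (f (p) (k)) = f(0, 2) = 0
  k = 2
  (f (f (p) (k)) (k)) = f(0, 2) = 0
  (w (q (r (k) (p) (k))) (f (f (p) (k)) (k))) = w(2, 0) = 0
  k = 2
  (r (r (k) (f (q (k)) (r (k) (p) (k))) (r (r (k) (p) (k)) (w (p) (p)) (r (k) (p) (k)))) (w (q (r (k) (p) (k))) (f (f (p) (k)) (k))) (k)) = r(3, 0, 2) = 3
  (f (p) (r (r (k) (f (q (k)) (r (k) (p) (k))) (r (r (k) (p) (k)) (w (p) (p)) (r (k) (p) (k)))) (w (q (r (k) (p) (k))) (f (f (p) (k)) (k))) (k))) = f(0, 3) = 0


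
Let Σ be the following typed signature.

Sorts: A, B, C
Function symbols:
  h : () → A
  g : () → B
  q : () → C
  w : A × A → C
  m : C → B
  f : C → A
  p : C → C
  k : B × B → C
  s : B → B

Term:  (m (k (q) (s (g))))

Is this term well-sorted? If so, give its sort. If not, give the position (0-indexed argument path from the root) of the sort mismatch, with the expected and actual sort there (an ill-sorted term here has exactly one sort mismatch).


    (q) : C
      (g) : B
    (s (g)) : B
  (k (q) (s (g))) : ✗ arg 0 at [0, 0] has sort C, expected B

ill-sorted at position [0, 0]: expected B, got C


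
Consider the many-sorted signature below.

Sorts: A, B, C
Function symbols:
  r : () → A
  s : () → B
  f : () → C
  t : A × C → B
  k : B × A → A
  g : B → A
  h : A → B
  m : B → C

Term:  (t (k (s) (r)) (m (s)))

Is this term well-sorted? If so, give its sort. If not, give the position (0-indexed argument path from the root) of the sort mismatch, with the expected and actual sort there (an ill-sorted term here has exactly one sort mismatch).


well-sorted; sort = B

    (s) : B
    (r) : A
  (k (s) (r)) : A
    (s) : B
  (m (s)) : C
(t (k (s) (r)) (m (s))) : B


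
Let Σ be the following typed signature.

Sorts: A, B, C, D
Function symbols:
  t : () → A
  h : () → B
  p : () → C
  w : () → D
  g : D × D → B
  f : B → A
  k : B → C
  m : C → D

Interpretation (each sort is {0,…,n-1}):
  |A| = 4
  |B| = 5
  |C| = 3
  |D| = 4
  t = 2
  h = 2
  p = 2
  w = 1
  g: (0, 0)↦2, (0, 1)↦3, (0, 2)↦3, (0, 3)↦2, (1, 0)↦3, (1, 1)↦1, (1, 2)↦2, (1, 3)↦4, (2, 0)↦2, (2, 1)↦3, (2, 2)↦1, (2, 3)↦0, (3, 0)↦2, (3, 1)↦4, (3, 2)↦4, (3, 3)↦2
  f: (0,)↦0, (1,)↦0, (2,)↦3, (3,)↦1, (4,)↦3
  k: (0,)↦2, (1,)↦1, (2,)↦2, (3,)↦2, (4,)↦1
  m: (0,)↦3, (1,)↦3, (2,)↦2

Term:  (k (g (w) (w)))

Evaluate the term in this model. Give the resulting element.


value = 1

  w = 1
  w = 1
  (g (w) (w)) = g(1, 1) = 1
  (k (g (w) (w))) = k(1,) = 1


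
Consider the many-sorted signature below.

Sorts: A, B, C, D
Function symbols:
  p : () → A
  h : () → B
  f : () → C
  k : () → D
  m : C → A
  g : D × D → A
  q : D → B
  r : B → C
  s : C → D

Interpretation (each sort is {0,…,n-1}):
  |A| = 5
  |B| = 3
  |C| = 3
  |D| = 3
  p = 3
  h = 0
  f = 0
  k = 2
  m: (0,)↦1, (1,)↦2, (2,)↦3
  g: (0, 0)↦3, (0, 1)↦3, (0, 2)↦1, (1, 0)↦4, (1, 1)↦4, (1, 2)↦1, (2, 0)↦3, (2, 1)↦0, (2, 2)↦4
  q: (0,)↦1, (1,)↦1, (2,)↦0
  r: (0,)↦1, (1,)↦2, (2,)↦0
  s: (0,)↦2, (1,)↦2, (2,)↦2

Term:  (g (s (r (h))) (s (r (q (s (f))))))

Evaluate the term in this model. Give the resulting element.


value = 4

  h = 0
  (r (h)) = r(0,) = 1
  (s (r (h))) = s(1,) = 2
  f = 0
  (s (f)) = s(0,) = 2
  (q (s (f))) = q(2,) = 0
  (r (q (s (f)))) = r(0,) = 1
  (s (r (q (s (f))))) = s(1,) = 2
  (g (s (r (h))) (s (r (q (s (f)))))) = g(2, 2) = 4


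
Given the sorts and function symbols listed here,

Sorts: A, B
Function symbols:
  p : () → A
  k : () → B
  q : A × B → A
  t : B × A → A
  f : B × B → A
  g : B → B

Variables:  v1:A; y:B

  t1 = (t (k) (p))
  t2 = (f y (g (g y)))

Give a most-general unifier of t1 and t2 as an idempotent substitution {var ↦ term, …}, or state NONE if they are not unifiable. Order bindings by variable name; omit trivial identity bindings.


NONE (not unifiable)

head clash or occurs-check failure — not unifiable


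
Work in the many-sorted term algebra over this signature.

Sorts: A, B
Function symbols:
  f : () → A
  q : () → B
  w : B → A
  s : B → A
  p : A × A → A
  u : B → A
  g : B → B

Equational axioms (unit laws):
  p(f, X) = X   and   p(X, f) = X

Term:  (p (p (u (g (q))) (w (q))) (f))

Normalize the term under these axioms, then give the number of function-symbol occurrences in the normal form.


size = 6

1. (p (p (u (g (q))) (w (q))) (f))  →  (p (u (g (q))) (w (q)))
normal form: (p (u (g (q))) (w (q)))


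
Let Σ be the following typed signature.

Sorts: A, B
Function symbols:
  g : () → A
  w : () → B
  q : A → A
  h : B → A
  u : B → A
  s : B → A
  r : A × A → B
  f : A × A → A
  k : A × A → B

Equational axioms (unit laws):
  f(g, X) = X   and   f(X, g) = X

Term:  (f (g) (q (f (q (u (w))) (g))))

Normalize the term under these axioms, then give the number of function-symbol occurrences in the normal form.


1. (f (g) (q (f (q (u (w))) (g))))  →  (q (f (q (u (w))) (g)))
2. (q (f (q (u (w))) (g)))  →  (q (q (u (w))))
normal form: (q (q (u (w))))

size = 4


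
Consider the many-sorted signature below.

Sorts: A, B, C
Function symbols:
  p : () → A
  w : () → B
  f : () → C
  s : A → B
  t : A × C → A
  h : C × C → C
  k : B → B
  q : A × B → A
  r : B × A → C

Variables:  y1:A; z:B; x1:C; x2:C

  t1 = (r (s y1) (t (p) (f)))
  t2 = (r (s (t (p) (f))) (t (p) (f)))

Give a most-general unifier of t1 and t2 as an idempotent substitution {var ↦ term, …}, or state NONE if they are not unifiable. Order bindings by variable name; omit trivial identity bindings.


{y1 ↦ (t (p) (f))}


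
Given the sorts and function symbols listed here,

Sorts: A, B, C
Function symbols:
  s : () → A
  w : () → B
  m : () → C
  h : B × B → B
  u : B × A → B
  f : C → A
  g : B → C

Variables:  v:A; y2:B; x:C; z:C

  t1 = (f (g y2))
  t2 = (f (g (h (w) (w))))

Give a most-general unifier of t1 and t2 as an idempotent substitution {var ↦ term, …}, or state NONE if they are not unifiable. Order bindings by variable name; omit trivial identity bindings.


{y2 ↦ (h (w) (w))}


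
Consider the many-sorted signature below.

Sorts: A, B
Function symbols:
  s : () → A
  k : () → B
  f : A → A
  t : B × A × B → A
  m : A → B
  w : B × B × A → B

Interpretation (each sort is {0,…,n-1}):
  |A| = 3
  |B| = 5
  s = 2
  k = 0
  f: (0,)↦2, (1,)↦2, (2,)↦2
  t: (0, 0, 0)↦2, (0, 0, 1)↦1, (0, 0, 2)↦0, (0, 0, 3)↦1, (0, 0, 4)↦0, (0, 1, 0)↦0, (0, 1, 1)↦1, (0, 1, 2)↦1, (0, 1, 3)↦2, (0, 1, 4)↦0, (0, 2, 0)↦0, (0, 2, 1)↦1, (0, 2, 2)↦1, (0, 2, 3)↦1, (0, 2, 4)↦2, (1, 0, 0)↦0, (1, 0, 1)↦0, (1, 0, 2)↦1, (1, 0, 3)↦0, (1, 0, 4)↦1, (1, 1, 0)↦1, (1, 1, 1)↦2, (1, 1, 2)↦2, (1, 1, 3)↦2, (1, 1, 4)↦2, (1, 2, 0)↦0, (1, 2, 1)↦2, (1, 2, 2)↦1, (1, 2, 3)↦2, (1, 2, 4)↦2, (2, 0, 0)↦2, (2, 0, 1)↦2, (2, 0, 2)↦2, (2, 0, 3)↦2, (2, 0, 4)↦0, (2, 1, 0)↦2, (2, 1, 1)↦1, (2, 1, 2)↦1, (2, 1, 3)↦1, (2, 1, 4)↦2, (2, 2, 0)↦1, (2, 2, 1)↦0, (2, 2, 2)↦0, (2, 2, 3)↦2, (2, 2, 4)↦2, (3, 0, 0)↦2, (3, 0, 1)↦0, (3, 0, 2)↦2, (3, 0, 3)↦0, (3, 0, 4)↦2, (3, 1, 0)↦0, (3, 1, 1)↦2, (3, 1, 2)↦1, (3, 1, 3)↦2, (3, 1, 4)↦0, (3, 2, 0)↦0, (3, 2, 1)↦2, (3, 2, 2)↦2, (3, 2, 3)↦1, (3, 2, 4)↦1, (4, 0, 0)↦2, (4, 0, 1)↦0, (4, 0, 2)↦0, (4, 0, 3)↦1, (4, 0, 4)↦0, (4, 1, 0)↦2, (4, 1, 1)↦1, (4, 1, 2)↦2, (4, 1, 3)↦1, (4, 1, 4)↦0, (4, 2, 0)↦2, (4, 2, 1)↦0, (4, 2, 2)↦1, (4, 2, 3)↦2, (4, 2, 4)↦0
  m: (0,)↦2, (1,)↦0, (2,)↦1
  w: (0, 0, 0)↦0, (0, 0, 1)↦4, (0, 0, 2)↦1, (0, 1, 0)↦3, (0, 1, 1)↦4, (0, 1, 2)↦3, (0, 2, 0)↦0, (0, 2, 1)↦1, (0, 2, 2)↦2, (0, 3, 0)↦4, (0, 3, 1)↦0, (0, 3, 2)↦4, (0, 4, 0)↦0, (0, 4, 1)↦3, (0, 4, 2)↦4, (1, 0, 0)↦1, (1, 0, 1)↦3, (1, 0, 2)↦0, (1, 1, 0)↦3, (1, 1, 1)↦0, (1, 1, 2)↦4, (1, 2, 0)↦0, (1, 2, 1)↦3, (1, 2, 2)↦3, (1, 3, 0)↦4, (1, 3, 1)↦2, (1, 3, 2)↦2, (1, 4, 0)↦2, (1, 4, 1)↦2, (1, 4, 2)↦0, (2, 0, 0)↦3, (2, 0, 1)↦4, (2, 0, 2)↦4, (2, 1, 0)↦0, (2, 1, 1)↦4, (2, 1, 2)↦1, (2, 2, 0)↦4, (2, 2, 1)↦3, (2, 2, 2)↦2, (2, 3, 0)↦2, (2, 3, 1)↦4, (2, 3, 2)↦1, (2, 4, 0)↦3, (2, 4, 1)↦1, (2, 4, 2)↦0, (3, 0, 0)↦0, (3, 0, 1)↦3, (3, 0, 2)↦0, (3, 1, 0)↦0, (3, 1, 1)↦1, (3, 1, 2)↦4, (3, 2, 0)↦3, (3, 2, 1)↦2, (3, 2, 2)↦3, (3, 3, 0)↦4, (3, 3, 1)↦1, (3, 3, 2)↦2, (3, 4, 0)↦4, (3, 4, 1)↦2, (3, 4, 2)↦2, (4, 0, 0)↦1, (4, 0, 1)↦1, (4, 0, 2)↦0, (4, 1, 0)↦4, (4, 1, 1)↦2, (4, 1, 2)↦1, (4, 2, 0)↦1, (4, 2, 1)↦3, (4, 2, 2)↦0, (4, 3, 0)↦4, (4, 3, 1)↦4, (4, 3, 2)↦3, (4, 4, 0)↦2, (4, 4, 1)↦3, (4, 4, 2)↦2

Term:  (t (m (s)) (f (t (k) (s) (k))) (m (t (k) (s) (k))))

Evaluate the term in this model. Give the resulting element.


  s = 2
  (m (s)) = m(2,) = 1
  k = 0
  s = 2
  k = 0
  (t (k) (s) (k)) = t(0, 2, 0) = 0
  (f (t (k) (s) (k))) = f(0,) = 2
  k = 0
  s = 2
  k = 0
  (t (k) (s) (k)) = t(0, 2, 0) = 0
  (m (t (k) (s) (k))) = m(0,) = 2
  (t (m (s)) (f (t (k) (s) (k))) (m (t (k) (s) (k)))) = t(1, 2, 2) = 1

value = 1


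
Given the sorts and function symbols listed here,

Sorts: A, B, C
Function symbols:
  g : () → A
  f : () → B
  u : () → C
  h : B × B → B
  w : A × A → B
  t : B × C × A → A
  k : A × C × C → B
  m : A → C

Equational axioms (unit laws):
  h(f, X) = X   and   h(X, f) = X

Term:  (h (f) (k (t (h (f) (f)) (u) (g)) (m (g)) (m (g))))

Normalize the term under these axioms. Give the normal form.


normal form = (k (t (f) (u) (g)) (m (g)) (m (g)))

1. (h (f) (k (t (h (f) (f)) (u) (g)) (m (g)) (m (g))))  →  (k (t (h (f) (f)) (u) (g)) (m (g)) (m (g)))
2. (k (t (h (f) (f)) (u) (g)) (m (g)) (m (g)))  →  (k (t (f) (u) (g)) (m (g)) (m (g)))


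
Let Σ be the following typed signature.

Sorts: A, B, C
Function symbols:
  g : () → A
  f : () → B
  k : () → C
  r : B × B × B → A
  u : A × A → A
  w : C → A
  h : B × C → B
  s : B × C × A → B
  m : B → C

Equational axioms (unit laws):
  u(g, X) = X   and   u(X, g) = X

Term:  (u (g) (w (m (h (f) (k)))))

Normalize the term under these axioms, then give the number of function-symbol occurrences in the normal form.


1. (u (g) (w (m (h (f) (k)))))  →  (w (m (h (f) (k))))
normal form: (w (m (h (f) (k))))

size = 5


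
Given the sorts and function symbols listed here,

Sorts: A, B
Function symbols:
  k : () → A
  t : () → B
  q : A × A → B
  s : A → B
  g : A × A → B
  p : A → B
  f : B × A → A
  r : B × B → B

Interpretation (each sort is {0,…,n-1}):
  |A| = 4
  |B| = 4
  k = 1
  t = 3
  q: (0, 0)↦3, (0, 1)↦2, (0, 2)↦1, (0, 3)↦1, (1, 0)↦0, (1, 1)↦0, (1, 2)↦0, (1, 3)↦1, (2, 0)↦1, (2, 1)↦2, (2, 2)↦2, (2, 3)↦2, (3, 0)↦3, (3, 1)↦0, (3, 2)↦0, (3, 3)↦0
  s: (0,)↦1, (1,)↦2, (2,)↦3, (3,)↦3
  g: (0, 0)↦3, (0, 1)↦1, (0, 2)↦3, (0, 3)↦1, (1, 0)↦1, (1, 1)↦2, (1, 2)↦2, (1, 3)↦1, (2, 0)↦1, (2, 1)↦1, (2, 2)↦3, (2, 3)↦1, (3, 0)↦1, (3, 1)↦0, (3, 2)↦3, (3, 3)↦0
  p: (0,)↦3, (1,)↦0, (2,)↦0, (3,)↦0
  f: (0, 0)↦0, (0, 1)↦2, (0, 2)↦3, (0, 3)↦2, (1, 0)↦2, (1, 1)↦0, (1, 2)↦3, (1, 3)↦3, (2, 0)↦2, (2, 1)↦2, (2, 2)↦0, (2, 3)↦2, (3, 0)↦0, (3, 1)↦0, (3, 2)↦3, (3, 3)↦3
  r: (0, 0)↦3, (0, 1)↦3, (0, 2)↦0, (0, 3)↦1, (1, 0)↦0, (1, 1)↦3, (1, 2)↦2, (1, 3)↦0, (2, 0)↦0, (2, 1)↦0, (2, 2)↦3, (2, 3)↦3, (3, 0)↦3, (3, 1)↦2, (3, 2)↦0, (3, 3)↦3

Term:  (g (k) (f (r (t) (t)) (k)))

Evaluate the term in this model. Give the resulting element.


  k = 1
  t = 3
  t = 3
  (r (t) (t)) = r(3, 3) = 3
  k = 1
  (f (r (t) (t)) (k)) = f(3, 1) = 0
  (g (k) (f (r (t) (t)) (k))) = g(1, 0) = 1

value = 1


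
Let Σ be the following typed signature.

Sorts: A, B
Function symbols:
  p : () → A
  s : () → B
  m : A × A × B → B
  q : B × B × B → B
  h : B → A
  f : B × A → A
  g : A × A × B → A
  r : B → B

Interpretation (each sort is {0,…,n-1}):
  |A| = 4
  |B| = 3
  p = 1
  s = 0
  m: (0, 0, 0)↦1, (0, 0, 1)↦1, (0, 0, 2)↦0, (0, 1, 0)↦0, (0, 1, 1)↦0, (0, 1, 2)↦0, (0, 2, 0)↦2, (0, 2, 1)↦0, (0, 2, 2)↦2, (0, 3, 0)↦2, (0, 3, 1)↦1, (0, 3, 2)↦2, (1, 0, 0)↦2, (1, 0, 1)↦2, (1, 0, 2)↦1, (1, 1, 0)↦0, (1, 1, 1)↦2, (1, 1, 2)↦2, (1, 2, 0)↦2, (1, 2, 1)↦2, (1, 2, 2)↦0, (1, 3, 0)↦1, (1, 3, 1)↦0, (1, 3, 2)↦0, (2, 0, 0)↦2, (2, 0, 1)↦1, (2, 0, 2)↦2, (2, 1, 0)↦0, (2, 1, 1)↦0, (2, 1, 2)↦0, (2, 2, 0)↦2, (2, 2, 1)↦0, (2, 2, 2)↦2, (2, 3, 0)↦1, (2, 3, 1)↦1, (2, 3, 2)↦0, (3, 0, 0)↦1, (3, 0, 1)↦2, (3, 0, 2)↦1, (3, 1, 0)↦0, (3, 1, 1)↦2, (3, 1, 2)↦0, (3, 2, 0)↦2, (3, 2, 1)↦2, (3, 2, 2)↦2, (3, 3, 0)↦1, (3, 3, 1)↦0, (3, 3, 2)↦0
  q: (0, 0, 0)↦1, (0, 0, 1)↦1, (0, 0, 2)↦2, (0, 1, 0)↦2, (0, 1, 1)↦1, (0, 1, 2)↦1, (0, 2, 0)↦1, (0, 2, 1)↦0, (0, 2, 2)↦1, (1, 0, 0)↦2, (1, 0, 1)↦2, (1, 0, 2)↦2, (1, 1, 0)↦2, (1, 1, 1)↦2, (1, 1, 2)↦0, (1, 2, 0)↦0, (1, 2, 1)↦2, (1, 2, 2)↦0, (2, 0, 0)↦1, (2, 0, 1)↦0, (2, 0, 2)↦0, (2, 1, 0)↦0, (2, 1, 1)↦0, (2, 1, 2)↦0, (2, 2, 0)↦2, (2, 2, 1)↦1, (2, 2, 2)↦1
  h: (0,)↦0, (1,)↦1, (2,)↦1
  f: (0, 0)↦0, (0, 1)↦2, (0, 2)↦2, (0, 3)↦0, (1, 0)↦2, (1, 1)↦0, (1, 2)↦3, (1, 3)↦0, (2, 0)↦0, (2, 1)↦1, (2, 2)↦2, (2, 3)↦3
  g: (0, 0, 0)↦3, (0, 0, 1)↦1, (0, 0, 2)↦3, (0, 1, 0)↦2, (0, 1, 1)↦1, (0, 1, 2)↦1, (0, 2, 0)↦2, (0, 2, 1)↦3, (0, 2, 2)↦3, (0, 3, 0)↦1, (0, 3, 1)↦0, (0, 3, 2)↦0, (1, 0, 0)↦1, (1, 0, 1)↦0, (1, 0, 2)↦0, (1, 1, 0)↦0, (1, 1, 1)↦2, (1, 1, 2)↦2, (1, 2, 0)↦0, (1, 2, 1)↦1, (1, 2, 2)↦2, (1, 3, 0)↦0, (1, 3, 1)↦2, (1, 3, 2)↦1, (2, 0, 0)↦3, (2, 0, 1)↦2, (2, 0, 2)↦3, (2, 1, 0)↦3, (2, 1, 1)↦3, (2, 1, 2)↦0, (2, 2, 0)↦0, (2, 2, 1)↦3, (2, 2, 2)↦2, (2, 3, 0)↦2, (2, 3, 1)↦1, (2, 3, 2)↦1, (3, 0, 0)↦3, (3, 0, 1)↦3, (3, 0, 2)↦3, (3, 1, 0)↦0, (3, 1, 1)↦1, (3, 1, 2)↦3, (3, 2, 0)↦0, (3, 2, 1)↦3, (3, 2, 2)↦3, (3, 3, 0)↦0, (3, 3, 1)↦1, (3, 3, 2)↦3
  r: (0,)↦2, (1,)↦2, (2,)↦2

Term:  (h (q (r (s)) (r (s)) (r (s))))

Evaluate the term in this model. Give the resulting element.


value = 1

  s = 0
  (r (s)) = r(0,) = 2
  s = 0
  (r (s)) = r(0,) = 2
  s = 0
  (r (s)) = r(0,) = 2
  (q (r (s)) (r (s)) (r (s))) = q(2, 2, 2) = 1
  (h (q (r (s)) (r (s)) (r (s)))) = h(1,) = 1


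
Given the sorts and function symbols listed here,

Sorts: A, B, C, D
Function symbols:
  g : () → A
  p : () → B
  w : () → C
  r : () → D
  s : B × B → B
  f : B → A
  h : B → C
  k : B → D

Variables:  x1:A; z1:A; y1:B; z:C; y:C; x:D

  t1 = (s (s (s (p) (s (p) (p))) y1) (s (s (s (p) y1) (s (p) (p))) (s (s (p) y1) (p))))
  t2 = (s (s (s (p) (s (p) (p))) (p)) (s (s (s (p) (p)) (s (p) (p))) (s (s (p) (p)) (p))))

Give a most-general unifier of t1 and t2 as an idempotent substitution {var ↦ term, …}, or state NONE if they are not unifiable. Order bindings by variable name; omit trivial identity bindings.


{y1 ↦ (p)}


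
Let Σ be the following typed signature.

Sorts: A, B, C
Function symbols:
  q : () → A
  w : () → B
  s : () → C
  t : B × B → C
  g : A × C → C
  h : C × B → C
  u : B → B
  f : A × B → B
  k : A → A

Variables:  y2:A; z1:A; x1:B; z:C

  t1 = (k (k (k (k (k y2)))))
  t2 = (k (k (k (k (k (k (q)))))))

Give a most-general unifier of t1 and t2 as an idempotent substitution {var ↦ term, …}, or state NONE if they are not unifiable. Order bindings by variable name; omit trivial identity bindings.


{y2 ↦ (k (q))}


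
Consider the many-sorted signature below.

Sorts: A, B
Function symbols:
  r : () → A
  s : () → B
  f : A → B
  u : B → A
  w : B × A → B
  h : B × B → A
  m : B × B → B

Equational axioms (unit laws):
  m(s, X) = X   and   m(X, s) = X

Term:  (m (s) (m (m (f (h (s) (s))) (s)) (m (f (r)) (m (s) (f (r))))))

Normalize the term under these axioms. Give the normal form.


1. (m (s) (m (m (f (h (s) (s))) (s)) (m (f (r)) (m (s) (f (r))))))  →  (m (m (f (h (s) (s))) (s)) (m (f (r)) (m (s) (f (r)))))
2. (m (m (f (h (s) (s))) (s)) (m (f (r)) (m (s) (f (r)))))  →  (m (f (h (s) (s))) (m (f (r)) (m (s) (f (r)))))
3. (m (f (h (s) (s))) (m (f (r)) (m (s) (f (r)))))  →  (m (f (h (s) (s))) (m (f (r)) (f (r))))

normal form = (m (f (h (s) (s))) (m (f (r)) (f (r))))


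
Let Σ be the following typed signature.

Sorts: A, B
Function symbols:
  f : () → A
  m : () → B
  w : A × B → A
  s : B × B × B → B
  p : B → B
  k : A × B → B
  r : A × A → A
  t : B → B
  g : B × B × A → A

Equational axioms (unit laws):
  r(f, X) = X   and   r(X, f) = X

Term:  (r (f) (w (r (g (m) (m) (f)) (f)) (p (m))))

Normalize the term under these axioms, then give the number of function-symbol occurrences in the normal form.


size = 7

1. (r (f) (w (r (g (m) (m) (f)) (f)) (p (m))))  →  (w (r (g (m) (m) (f)) (f)) (p (m)))
2. (w (r (g (m) (m) (f)) (f)) (p (m)))  →  (w (g (m) (m) (f)) (p (m)))
normal form: (w (g (m) (m) (f)) (p (m)))


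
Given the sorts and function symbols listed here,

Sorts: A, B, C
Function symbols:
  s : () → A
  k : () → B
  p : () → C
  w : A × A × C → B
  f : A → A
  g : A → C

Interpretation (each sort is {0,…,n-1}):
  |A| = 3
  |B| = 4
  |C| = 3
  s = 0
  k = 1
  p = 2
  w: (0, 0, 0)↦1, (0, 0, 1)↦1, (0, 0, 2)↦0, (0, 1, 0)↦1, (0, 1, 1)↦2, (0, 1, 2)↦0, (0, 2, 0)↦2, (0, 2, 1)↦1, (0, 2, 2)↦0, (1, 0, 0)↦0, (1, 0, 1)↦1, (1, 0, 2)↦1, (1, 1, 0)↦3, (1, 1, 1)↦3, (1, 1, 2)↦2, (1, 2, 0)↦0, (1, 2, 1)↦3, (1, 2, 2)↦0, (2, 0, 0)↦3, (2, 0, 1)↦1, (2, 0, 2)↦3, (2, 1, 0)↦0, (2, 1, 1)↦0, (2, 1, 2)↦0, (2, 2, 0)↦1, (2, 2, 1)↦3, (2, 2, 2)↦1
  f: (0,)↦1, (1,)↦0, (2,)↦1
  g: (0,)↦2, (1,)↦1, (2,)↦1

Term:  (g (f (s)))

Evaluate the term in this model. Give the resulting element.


value = 1

  s = 0
  (f (s)) = f(0,) = 1
  (g (f (s))) = g(1,) = 1


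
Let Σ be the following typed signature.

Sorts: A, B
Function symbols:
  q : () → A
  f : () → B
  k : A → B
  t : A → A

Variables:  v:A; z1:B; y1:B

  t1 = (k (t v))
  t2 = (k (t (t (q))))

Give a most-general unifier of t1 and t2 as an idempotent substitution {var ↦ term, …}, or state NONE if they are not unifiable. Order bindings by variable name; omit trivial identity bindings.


{v ↦ (t (q))}


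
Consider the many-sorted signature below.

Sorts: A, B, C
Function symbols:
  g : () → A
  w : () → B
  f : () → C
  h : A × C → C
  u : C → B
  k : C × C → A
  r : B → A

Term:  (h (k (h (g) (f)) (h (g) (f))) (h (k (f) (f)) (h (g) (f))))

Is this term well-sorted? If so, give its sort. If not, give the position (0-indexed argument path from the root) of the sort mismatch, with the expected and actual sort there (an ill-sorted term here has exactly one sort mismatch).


      (g) : A
      (f) : C
    (h (g) (f)) : C
      (g) : A
      (f) : C
    (h (g) (f)) : C
  (k (h (g) (f)) (h (g) (f))) : A
      (f) : C
      (f) : C
    (k (f) (f)) : A
      (g) : A
      (f) : C
    (h (g) (f)) : C
  (h (k (f) (f)) (h (g) (f))) : C
(h (k (h (g) (f)) (h (g) (f))) (h (k (f) (f)) (h (g) (f)))) : C

well-sorted; sort = C


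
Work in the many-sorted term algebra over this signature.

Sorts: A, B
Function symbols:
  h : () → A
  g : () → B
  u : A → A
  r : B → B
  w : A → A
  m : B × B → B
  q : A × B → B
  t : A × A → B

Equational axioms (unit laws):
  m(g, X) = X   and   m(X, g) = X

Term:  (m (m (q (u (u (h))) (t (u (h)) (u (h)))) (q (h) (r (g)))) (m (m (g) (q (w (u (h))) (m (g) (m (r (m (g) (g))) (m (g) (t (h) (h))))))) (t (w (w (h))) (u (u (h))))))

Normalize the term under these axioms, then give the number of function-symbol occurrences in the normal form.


size = 33

1. (m (m (q (u (u (h))) (t (u (h)) (u (h)))) (q (h) (r (g)))) (m (m (g) (q (w (u (h))) (m (g) (m (r (m (g) (g))) (m (g) (t (h) (h))))))) (t (w (w (h))) (u (u (h))))))  →  (m (m (q (u (u (h))) (t (u (h)) (u (h)))) (q (h) (r (g)))) (m (q (w (u (h))) (m (g) (m (r (m (g) (g))) (m (g) (t (h) (h)))))) (t (w (w (h))) (u (u (h))))))
2. (m (m (q (u (u (h))) (t (u (h)) (u (h)))) (q (h) (r (g)))) (m (q (w (u (h))) (m (g) (m (r (m (g) (g))) (m (g) (t (h) (h)))))) (t (w (w (h))) (u (u (h))))))  →  (m (m (q (u (u (h))) (t (u (h)) (u (h)))) (q (h) (r (g)))) (m (q (w (u (h))) (m (r (m (g) (g))) (m (g) (t (h) (h))))) (t (w (w (h))) (u (u (h))))))
3. (m (m (q (u (u (h))) (t (u (h)) (u (h)))) (q (h) (r (g)))) (m (q (w (u (h))) (m (r (m (g) (g))) (m (g) (t (h) (h))))) (t (w (w (h))) (u (u (h))))))  →  (m (m (q (u (u (h))) (t (u (h)) (u (h)))) (q (h) (r (g)))) (m (q (w (u (h))) (m (r (g)) (m (g) (t (h) (h))))) (t (w (w (h))) (u (u (h))))))
4. (m (m (q (u (u (h))) (t (u (h)) (u (h)))) (q (h) (r (g)))) (m (q (w (u (h))) (m (r (g)) (m (g) (t (h) (h))))) (t (w (w (h))) (u (u (h))))))  →  (m (m (q (u (u (h))) (t (u (h)) (u (h)))) (q (h) (r (g)))) (m (q (w (u (h))) (m (r (g)) (t (h) (h)))) (t (w (w (h))) (u (u (h))))))
normal form: (m (m (q (u (u (h))) (t (u (h)) (u (h)))) (q (h) (r (g)))) (m (q (w (u (h))) (m (r (g)) (t (h) (h)))) (t (w (w (h))) (u (u (h))))))


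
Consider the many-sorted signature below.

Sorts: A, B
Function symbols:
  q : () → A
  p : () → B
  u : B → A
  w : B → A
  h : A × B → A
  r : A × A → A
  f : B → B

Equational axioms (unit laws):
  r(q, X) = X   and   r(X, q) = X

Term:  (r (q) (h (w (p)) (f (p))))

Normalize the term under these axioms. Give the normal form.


1. (r (q) (h (w (p)) (f (p))))  →  (h (w (p)) (f (p)))

normal form = (h (w (p)) (f (p)))


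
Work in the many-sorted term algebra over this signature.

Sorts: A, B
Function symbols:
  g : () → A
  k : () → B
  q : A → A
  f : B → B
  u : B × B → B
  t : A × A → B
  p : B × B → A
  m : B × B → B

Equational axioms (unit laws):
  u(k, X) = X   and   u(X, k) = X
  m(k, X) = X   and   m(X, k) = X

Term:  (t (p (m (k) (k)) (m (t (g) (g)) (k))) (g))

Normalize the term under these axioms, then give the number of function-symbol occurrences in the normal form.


1. (t (p (m (k) (k)) (m (t (g) (g)) (k))) (g))  →  (t (p (k) (m (t (g) (g)) (k))) (g))
2. (t (p (k) (m (t (g) (g)) (k))) (g))  →  (t (p (k) (t (g) (g))) (g))
normal form: (t (p (k) (t (g) (g))) (g))

size = 7


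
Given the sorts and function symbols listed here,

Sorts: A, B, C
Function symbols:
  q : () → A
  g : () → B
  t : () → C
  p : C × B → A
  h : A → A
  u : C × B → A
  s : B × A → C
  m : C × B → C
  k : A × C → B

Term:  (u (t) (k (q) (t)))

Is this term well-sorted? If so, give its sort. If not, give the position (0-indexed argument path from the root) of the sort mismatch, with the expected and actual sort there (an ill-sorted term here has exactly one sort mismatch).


well-sorted; sort = A

  (t) : C
    (q) : A
    (t) : C
  (k (q) (t)) : B
(u (t) (k (q) (t))) : A


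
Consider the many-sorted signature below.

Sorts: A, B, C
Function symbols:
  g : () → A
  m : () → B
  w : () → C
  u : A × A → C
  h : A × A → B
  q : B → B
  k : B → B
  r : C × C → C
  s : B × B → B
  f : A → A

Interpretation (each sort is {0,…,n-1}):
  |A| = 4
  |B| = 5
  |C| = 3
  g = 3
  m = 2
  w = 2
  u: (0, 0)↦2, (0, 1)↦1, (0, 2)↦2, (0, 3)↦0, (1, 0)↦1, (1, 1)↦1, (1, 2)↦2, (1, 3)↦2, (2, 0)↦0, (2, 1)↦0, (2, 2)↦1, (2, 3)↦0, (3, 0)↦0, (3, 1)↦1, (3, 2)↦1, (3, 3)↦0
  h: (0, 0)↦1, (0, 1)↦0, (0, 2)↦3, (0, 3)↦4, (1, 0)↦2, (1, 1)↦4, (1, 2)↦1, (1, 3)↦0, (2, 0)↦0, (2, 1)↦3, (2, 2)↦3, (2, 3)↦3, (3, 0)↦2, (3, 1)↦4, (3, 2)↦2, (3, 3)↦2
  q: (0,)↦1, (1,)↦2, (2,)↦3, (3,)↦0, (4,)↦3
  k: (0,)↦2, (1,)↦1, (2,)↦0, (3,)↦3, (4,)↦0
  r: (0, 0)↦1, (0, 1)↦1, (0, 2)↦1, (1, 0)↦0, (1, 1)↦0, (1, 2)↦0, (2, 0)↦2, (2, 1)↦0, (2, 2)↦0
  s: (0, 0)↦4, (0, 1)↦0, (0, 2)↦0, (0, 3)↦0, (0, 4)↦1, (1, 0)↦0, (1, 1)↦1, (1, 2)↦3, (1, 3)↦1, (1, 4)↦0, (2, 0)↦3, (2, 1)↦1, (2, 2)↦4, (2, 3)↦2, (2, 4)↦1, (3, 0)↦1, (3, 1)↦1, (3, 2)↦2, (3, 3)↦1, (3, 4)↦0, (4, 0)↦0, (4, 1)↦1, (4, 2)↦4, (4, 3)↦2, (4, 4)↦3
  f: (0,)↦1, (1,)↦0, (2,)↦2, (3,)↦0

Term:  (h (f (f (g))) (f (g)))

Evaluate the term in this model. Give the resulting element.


  g = 3
  (f (g)) = f(3,) = 0
  (f (f (g))) = f(0,) = 1
  g = 3
  (f (g)) = f(3,) = 0
  (h (f (f (g))) (f (g))) = h(1, 0) = 2

value = 2


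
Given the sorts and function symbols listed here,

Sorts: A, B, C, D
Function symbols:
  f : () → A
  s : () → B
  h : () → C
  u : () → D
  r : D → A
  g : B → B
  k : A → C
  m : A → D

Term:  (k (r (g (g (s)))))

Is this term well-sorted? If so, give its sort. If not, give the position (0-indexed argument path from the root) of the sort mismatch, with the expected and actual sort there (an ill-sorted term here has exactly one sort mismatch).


ill-sorted at position [0, 0]: expected D, got B

        (s) : B
      (g (s)) : B
    (g (g (s))) : B
  (r (g (g (s)))) : ✗ arg 0 at [0, 0] has sort B, expected D


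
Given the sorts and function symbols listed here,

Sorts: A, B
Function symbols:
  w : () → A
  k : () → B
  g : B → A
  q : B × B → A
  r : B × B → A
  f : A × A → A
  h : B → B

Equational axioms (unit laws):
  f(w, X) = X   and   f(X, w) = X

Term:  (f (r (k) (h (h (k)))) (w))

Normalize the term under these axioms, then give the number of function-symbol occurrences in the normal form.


size = 5

1. (f (r (k) (h (h (k)))) (w))  →  (r (k) (h (h (k))))
normal form: (r (k) (h (h (k))))


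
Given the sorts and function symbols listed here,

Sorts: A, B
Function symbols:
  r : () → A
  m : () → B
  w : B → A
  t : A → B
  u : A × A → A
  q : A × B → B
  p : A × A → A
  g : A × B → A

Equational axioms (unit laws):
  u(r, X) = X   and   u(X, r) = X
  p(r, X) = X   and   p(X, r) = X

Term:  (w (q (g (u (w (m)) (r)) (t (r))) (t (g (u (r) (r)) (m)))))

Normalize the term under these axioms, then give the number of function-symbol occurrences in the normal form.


size = 11

1. (w (q (g (u (w (m)) (r)) (t (r))) (t (g (u (r) (r)) (m)))))  →  (w (q (g (w (m)) (t (r))) (t (g (u (r) (r)) (m)))))
2. (w (q (g (w (m)) (t (r))) (t (g (u (r) (r)) (m)))))  →  (w (q (g (w (m)) (t (r))) (t (g (r) (m)))))
normal form: (w (q (g (w (m)) (t (r))) (t (g (r) (m)))))


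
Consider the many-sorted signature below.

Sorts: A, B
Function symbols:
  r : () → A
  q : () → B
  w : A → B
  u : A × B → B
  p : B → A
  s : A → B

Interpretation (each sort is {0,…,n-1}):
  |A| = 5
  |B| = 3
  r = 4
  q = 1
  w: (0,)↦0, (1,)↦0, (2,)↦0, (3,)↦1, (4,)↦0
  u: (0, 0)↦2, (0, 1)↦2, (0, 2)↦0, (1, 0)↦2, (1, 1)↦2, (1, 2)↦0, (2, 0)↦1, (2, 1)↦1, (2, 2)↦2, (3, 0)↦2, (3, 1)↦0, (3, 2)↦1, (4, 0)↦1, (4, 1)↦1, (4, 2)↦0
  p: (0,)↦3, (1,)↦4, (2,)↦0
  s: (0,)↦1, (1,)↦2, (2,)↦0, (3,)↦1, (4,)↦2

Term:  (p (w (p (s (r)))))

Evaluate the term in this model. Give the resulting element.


value = 3

  r = 4
  (s (r)) = s(4,) = 2
  (p (s (r))) = p(2,) = 0
  (w (p (s (r)))) = w(0,) = 0
  (p (w (p (s (r))))) = p(0,) = 3
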